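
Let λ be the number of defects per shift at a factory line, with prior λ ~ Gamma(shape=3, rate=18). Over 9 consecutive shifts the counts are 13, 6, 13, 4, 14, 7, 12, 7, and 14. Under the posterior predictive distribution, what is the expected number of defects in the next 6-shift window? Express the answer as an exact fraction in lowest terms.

Total count: 13 + 6 + 13 + 4 + 14 + 7 + 12 + 7 + 14 = 90.
Total exposure: 9 shifts.
Posterior: α' = 3 + 90 = 93, β' = 18 + 9 = 27.
Predictive mean over a 6-shift window = T·E[λ|data] = 6·93/27 = 62/3.

62/3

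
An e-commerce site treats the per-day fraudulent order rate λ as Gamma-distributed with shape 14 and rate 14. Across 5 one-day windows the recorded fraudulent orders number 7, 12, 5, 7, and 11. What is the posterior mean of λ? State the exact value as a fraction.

56/19

Total count: 7 + 12 + 5 + 7 + 11 = 42.
Total exposure: 5 days.
By Gamma–Poisson conjugacy, the posterior is Gamma(α + Σx, β + Σt) = Gamma(14 + 42, 14 + 5) = Gamma(56, 19).
Posterior mean = α'/β' = 56/19.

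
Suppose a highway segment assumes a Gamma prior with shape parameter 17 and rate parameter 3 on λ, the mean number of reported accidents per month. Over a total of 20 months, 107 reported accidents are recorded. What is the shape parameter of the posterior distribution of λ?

124

Total count 107 over total exposure 20 months.
Posterior: α' = 17 + 107 = 124, β' = 3 + 20 = 23.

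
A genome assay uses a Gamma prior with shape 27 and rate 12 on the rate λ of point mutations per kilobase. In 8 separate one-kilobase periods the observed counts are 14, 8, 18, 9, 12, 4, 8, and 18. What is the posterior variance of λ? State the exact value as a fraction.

Total count: 14 + 8 + 18 + 9 + 12 + 4 + 8 + 18 = 91.
Total exposure: 8 kilobases.
Gamma(α, β) with Poisson data over total exposure Σt gives posterior Gamma(α+Σx, β+Σt) = Gamma(118, 20).
Posterior variance = α'/β'² = 118/400 = 59/200.

59/200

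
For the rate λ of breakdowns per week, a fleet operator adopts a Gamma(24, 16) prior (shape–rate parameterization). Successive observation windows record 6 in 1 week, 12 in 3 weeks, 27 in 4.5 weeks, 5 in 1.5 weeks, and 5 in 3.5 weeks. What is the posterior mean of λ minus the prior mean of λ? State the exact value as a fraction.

Total count: 6 + 12 + 27 + 5 + 5 = 55.
Total exposure: 1 + 3 + 4.5 + 1.5 + 3.5 = 13.5 weeks.
Posterior: α' = 24 + 55 = 79, β' = 16 + 13.5 = 59/2.
Posterior mean = 79/(59/2) = 158/59; prior mean = 24/16 = 3/2. Difference = 158/59 − 3/2 = 139/118.

139/118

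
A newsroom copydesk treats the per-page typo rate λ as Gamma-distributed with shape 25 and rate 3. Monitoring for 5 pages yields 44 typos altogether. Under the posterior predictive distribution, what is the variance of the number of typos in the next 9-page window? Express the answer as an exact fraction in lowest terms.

Total count 44 over total exposure 5 pages.
Gamma(α, β) with Poisson data over total exposure Σt gives posterior Gamma(α+Σx, β+Σt) = Gamma(69, 8).
The posterior predictive for a window of length T is Negative Binomial with variance T·α'·(β'+T)/β'² = 9·69·17/64 = 10557/64.

10557/64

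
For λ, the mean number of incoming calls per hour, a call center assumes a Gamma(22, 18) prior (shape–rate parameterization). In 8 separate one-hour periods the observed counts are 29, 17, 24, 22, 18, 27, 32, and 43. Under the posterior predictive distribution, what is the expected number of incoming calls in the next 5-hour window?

Total count: 29 + 17 + 24 + 22 + 18 + 27 + 32 + 43 = 212.
Total exposure: 8 hours.
By Gamma–Poisson conjugacy, the posterior is Gamma(α + Σx, β + Σt) = Gamma(22 + 212, 18 + 8) = Gamma(234, 26).
Predictive mean over a 5-hour window = T·E[λ|data] = 5·234/26 = 45.

45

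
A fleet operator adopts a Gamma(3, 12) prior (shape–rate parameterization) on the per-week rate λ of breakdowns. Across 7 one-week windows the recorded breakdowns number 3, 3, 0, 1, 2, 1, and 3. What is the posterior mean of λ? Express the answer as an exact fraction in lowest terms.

Total count: 3 + 3 + 0 + 1 + 2 + 1 + 3 = 13.
Total exposure: 7 weeks.
Posterior: α' = 3 + 13 = 16, β' = 12 + 7 = 19.
Posterior mean = α'/β' = 16/19.

16/19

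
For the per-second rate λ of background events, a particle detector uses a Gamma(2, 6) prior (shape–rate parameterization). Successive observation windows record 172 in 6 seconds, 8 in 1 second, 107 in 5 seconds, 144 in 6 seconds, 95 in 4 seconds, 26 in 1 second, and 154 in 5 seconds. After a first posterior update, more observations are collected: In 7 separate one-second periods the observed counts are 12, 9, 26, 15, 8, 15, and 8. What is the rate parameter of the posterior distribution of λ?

Total count: 172 + 8 + 107 + 144 + 95 + 26 + 154 = 706.
Total exposure: 6 + 1 + 5 + 6 + 4 + 1 + 5 = 28 seconds.
After the first batch: Gamma(2 + 706, 6 + 28) = Gamma(708, 34).
Total count: 12 + 9 + 26 + 15 + 8 + 15 + 8 = 93.
Total exposure: 7 seconds.
After the second batch: Gamma(708 + 93, 34 + 7) = Gamma(801, 41).

41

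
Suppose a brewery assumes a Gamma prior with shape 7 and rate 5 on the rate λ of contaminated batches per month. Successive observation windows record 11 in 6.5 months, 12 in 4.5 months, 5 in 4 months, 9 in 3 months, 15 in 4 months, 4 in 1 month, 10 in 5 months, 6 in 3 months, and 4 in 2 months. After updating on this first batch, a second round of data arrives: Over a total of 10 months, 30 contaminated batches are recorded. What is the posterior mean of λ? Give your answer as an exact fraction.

Total count: 11 + 12 + 5 + 9 + 15 + 4 + 10 + 6 + 4 = 76.
Total exposure: 6.5 + 4.5 + 4 + 3 + 4 + 1 + 5 + 3 + 2 = 33 months.
After the first batch: Gamma(7 + 76, 5 + 33) = Gamma(83, 38).
Total count 30 over total exposure 10 months.
After the second batch: Gamma(83 + 30, 38 + 10) = Gamma(113, 48).
Posterior mean = α'/β' = 113/48.

113/48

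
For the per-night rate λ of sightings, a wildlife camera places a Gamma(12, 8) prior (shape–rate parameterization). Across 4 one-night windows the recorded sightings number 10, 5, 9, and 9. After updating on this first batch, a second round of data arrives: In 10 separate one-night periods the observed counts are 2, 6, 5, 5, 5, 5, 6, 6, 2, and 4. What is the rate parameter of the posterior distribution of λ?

22

Total count: 10 + 5 + 9 + 9 = 33.
Total exposure: 4 nights.
After the first batch: Gamma(12 + 33, 8 + 4) = Gamma(45, 12).
Total count: 2 + 6 + 5 + 5 + 5 + 5 + 6 + 6 + 2 + 4 = 46.
Total exposure: 10 nights.
After the second batch: Gamma(45 + 46, 12 + 10) = Gamma(91, 22).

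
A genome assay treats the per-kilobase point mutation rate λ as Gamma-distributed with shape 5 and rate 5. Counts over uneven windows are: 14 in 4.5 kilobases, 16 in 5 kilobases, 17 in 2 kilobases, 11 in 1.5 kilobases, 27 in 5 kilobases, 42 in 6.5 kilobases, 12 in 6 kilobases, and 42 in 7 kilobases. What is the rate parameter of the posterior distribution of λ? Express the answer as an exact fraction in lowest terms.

Total count: 14 + 16 + 17 + 11 + 27 + 42 + 12 + 42 = 181.
Total exposure: 4.5 + 5 + 2 + 1.5 + 5 + 6.5 + 6 + 7 = 37.5 kilobases.
Gamma(α, β) with Poisson data over total exposure Σt gives posterior Gamma(α+Σx, β+Σt) = Gamma(186, 85/2).

85/2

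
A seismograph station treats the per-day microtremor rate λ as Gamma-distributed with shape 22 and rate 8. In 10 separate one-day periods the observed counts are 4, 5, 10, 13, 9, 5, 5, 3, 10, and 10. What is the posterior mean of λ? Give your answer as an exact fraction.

Total count: 4 + 5 + 10 + 13 + 9 + 5 + 5 + 3 + 10 + 10 = 74.
Total exposure: 10 days.
By Gamma–Poisson conjugacy, the posterior is Gamma(α + Σx, β + Σt) = Gamma(22 + 74, 8 + 10) = Gamma(96, 18).
Posterior mean = α'/β' = 96/18 = 16/3.

16/3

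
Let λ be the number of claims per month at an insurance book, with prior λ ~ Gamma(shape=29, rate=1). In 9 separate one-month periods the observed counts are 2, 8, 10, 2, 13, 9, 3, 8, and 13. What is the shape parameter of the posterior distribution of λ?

97

Total count: 2 + 8 + 10 + 2 + 13 + 9 + 3 + 8 + 13 = 68.
Total exposure: 9 months.
Gamma(α, β) with Poisson data over total exposure Σt gives posterior Gamma(α+Σx, β+Σt) = Gamma(97, 10).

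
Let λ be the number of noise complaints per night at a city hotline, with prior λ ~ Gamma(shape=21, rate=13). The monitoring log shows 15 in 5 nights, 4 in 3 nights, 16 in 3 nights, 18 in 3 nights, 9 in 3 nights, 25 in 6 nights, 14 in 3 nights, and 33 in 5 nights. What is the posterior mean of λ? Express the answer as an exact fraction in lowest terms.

Total count: 15 + 4 + 16 + 18 + 9 + 25 + 14 + 33 = 134.
Total exposure: 5 + 3 + 3 + 3 + 3 + 6 + 3 + 5 = 31 nights.
Conjugate update: add total count to the shape and total exposure to the rate, giving Gamma(155, 44).
Posterior mean = α'/β' = 155/44.

155/44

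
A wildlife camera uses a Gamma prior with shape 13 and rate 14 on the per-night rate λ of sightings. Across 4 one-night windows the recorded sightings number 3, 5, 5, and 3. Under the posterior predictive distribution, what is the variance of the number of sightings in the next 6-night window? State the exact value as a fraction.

116/9

Total count: 3 + 5 + 5 + 3 = 16.
Total exposure: 4 nights.
Conjugate update: add total count to the shape and total exposure to the rate, giving Gamma(29, 18).
The posterior predictive for a window of length T is Negative Binomial with variance T·α'·(β'+T)/β'² = 6·29·24/324 = 116/9.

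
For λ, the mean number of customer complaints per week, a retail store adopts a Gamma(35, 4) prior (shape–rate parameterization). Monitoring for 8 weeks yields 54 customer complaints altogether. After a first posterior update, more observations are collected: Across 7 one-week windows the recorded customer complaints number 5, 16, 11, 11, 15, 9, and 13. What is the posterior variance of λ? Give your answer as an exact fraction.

Total count 54 over total exposure 8 weeks.
After the first batch: Gamma(35 + 54, 4 + 8) = Gamma(89, 12).
Total count: 5 + 16 + 11 + 11 + 15 + 9 + 13 = 80.
Total exposure: 7 weeks.
After the second batch: Gamma(89 + 80, 12 + 7) = Gamma(169, 19).
Posterior variance = α'/β'² = 169/361.

169/361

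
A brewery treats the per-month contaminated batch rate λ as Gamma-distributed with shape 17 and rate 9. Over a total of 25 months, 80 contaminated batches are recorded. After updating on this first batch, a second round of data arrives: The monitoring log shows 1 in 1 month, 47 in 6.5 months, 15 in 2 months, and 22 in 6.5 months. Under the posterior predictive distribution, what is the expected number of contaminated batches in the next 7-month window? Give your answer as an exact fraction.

637/25

Total count 80 over total exposure 25 months.
After the first batch: Gamma(17 + 80, 9 + 25) = Gamma(97, 34).
Total count: 1 + 47 + 15 + 22 = 85.
Total exposure: 1 + 6.5 + 2 + 6.5 = 16 months.
After the second batch: Gamma(97 + 85, 34 + 16) = Gamma(182, 50).
Predictive mean over a 7-month window = T·E[λ|data] = 7·182/50 = 637/25.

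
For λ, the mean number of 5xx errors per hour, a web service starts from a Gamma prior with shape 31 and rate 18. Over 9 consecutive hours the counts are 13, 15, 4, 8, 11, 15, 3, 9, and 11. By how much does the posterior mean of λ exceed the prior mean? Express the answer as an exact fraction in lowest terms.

Total count: 13 + 15 + 4 + 8 + 11 + 15 + 3 + 9 + 11 = 89.
Total exposure: 9 hours.
The Gamma prior is conjugate for the Poisson rate, so λ | data ~ Gamma(31+89, 18+9) = Gamma(120, 27).
Posterior mean = 120/27 = 40/9; prior mean = 31/18 = 31/18. Difference = 40/9 − 31/18 = 49/18.

49/18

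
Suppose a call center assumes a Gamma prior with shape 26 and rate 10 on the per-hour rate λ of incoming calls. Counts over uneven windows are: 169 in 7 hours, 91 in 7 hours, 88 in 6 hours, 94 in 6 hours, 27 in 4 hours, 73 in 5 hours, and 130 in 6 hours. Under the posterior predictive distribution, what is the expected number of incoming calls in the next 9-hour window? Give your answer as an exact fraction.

Total count: 169 + 91 + 88 + 94 + 27 + 73 + 130 = 672.
Total exposure: 7 + 7 + 6 + 6 + 4 + 5 + 6 = 41 hours.
Conjugate update: add total count to the shape and total exposure to the rate, giving Gamma(698, 51).
Predictive mean over a 9-hour window = T·E[λ|data] = 9·698/51 = 2094/17.

2094/17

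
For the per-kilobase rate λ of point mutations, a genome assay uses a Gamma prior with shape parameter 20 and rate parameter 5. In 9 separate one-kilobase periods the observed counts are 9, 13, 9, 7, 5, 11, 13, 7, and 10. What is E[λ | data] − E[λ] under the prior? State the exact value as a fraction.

Total count: 9 + 13 + 9 + 7 + 5 + 11 + 13 + 7 + 10 = 84.
Total exposure: 9 kilobases.
By Gamma–Poisson conjugacy, the posterior is Gamma(α + Σx, β + Σt) = Gamma(20 + 84, 5 + 9) = Gamma(104, 14).
Posterior mean = 104/14 = 52/7; prior mean = 20/5 = 4. Difference = 52/7 − 4 = 24/7.

24/7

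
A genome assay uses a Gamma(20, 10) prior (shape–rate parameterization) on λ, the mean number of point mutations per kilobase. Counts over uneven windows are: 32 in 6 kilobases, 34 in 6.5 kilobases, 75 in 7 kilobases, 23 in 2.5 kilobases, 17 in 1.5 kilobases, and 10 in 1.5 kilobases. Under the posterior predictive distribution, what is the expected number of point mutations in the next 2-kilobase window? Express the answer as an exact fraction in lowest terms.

Total count: 32 + 34 + 75 + 23 + 17 + 10 = 191.
Total exposure: 6 + 6.5 + 7 + 2.5 + 1.5 + 1.5 = 25 kilobases.
Conjugate update: add total count to the shape and total exposure to the rate, giving Gamma(211, 35).
Predictive mean over a 2-kilobase window = T·E[λ|data] = 2·211/35 = 422/35.

422/35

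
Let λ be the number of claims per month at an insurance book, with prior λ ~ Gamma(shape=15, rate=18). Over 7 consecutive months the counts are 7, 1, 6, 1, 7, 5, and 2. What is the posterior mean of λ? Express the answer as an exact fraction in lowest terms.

Total count: 7 + 1 + 6 + 1 + 7 + 5 + 2 = 29.
Total exposure: 7 months.
Conjugate update: add total count to the shape and total exposure to the rate, giving Gamma(44, 25).
Posterior mean = α'/β' = 44/25.

44/25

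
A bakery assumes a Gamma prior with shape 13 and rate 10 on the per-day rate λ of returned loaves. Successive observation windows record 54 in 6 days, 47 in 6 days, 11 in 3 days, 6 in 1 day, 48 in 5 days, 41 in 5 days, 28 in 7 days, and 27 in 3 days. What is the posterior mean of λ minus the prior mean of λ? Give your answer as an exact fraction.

538/115

Total count: 54 + 47 + 11 + 6 + 48 + 41 + 28 + 27 = 262.
Total exposure: 6 + 6 + 3 + 1 + 5 + 5 + 7 + 3 = 36 days.
Conjugate update: add total count to the shape and total exposure to the rate, giving Gamma(275, 46).
Posterior mean = 275/46 = 275/46; prior mean = 13/10 = 13/10. Difference = 275/46 − 13/10 = 538/115.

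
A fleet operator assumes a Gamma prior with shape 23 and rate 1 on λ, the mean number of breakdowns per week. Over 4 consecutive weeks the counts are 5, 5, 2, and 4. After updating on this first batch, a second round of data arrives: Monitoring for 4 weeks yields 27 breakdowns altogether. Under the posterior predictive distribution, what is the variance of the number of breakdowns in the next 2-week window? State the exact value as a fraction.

Total count: 5 + 5 + 2 + 4 = 16.
Total exposure: 4 weeks.
After the first batch: Gamma(23 + 16, 1 + 4) = Gamma(39, 5).
Total count 27 over total exposure 4 weeks.
After the second batch: Gamma(39 + 27, 5 + 4) = Gamma(66, 9).
The posterior predictive for a window of length T is Negative Binomial with variance T·α'·(β'+T)/β'² = 2·66·11/81 = 484/27.

484/27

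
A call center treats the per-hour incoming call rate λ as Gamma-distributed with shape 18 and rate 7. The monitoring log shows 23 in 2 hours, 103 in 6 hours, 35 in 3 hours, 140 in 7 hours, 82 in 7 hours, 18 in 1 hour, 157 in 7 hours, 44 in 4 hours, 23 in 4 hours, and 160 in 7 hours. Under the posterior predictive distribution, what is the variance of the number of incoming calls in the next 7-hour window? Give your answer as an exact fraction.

31682/275

Total count: 23 + 103 + 35 + 140 + 82 + 18 + 157 + 44 + 23 + 160 = 785.
Total exposure: 2 + 6 + 3 + 7 + 7 + 1 + 7 + 4 + 4 + 7 = 48 hours.
Conjugate update: add total count to the shape and total exposure to the rate, giving Gamma(803, 55).
The posterior predictive for a window of length T is Negative Binomial with variance T·α'·(β'+T)/β'² = 7·803·62/3025 = 31682/275.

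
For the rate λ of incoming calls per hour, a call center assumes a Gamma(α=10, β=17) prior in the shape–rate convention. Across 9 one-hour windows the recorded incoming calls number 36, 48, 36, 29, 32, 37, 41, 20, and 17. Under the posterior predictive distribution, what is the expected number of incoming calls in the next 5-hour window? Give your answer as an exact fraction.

Total count: 36 + 48 + 36 + 29 + 32 + 37 + 41 + 20 + 17 = 296.
Total exposure: 9 hours.
Conjugate update: add total count to the shape and total exposure to the rate, giving Gamma(306, 26).
Predictive mean over a 5-hour window = T·E[λ|data] = 5·306/26 = 765/13.

765/13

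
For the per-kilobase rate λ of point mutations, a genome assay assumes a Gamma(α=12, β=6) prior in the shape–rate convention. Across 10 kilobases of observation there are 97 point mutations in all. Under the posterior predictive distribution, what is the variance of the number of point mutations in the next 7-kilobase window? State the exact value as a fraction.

17549/256

Total count 97 over total exposure 10 kilobases.
Posterior: α' = 12 + 97 = 109, β' = 6 + 10 = 16.
The posterior predictive for a window of length T is Negative Binomial with variance T·α'·(β'+T)/β'² = 7·109·23/256 = 17549/256.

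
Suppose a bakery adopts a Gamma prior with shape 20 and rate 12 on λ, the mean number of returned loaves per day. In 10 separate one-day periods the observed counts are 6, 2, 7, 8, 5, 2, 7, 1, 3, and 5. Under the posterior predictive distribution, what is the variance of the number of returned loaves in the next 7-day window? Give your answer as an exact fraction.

609/22

Total count: 6 + 2 + 7 + 8 + 5 + 2 + 7 + 1 + 3 + 5 = 46.
Total exposure: 10 days.
Conjugate update: add total count to the shape and total exposure to the rate, giving Gamma(66, 22).
The posterior predictive for a window of length T is Negative Binomial with variance T·α'·(β'+T)/β'² = 7·66·29/484 = 609/22.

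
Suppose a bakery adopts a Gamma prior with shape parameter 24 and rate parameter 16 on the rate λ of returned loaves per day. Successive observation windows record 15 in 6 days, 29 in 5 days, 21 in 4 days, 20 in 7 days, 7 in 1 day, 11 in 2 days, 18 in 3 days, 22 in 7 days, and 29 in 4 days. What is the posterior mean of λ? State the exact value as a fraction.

Total count: 15 + 29 + 21 + 20 + 7 + 11 + 18 + 22 + 29 = 172.
Total exposure: 6 + 5 + 4 + 7 + 1 + 2 + 3 + 7 + 4 = 39 days.
Gamma(α, β) with Poisson data over total exposure Σt gives posterior Gamma(α+Σx, β+Σt) = Gamma(196, 55).
Posterior mean = α'/β' = 196/55.

196/55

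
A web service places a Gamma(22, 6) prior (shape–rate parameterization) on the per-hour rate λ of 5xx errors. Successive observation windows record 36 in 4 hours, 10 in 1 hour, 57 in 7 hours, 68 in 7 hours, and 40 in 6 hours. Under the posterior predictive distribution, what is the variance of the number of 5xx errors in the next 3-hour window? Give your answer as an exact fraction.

Total count: 36 + 10 + 57 + 68 + 40 = 211.
Total exposure: 4 + 1 + 7 + 7 + 6 = 25 hours.
The Gamma prior is conjugate for the Poisson rate, so λ | data ~ Gamma(22+211, 6+25) = Gamma(233, 31).
The posterior predictive for a window of length T is Negative Binomial with variance T·α'·(β'+T)/β'² = 3·233·34/961 = 23766/961.

23766/961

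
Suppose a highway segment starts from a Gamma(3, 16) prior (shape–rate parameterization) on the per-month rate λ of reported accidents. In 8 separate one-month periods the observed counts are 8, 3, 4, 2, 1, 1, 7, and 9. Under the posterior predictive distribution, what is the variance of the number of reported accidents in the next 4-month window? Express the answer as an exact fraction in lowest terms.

133/18

Total count: 8 + 3 + 4 + 2 + 1 + 1 + 7 + 9 = 35.
Total exposure: 8 months.
Conjugate update: add total count to the shape and total exposure to the rate, giving Gamma(38, 24).
The posterior predictive for a window of length T is Negative Binomial with variance T·α'·(β'+T)/β'² = 4·38·28/576 = 133/18.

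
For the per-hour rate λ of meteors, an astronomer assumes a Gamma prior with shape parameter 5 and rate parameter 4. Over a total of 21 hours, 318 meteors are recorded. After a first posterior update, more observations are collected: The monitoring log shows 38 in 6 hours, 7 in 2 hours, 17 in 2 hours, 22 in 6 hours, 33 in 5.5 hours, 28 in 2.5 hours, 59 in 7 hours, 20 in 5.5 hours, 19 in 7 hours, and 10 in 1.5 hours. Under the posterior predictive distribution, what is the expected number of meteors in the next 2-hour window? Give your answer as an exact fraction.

576/35

Total count 318 over total exposure 21 hours.
After the first batch: Gamma(5 + 318, 4 + 21) = Gamma(323, 25).
Total count: 38 + 7 + 17 + 22 + 33 + 28 + 59 + 20 + 19 + 10 = 253.
Total exposure: 6 + 2 + 2 + 6 + 5.5 + 2.5 + 7 + 5.5 + 7 + 1.5 = 45 hours.
After the second batch: Gamma(323 + 253, 25 + 45) = Gamma(576, 70).
Predictive mean over a 2-hour window = T·E[λ|data] = 2·576/70 = 576/35.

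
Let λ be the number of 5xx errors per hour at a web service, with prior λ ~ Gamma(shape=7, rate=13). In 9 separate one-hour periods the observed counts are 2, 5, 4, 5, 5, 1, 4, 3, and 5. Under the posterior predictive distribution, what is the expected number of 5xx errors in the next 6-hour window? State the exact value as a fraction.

123/11

Total count: 2 + 5 + 4 + 5 + 5 + 1 + 4 + 3 + 5 = 34.
Total exposure: 9 hours.
By Gamma–Poisson conjugacy, the posterior is Gamma(α + Σx, β + Σt) = Gamma(7 + 34, 13 + 9) = Gamma(41, 22).
Predictive mean over a 6-hour window = T·E[λ|data] = 6·41/22 = 123/11.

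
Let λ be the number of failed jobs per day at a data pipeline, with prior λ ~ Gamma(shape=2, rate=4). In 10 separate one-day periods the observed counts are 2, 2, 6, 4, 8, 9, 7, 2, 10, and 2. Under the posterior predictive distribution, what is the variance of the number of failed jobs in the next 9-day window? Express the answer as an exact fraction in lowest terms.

Total count: 2 + 2 + 6 + 4 + 8 + 9 + 7 + 2 + 10 + 2 = 52.
Total exposure: 10 days.
Conjugate update: add total count to the shape and total exposure to the rate, giving Gamma(54, 14).
The posterior predictive for a window of length T is Negative Binomial with variance T·α'·(β'+T)/β'² = 9·54·23/196 = 5589/98.

5589/98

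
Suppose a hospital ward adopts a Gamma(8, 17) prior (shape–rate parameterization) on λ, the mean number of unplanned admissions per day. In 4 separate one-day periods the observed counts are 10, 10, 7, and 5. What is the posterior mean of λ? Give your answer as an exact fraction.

40/21

Total count: 10 + 10 + 7 + 5 = 32.
Total exposure: 4 days.
Conjugate update: add total count to the shape and total exposure to the rate, giving Gamma(40, 21).
Posterior mean = α'/β' = 40/21.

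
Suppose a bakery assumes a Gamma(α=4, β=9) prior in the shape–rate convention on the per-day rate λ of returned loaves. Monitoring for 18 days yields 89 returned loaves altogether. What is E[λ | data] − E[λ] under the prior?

3

Total count 89 over total exposure 18 days.
By Gamma–Poisson conjugacy, the posterior is Gamma(α + Σx, β + Σt) = Gamma(4 + 89, 9 + 18) = Gamma(93, 27).
Posterior mean = 93/27 = 31/9; prior mean = 4/9 = 4/9. Difference = 31/9 − 4/9 = 3.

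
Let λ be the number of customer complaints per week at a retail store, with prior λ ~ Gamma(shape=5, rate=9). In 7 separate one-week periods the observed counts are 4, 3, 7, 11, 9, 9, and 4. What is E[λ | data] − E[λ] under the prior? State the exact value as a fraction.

97/36

Total count: 4 + 3 + 7 + 11 + 9 + 9 + 4 = 47.
Total exposure: 7 weeks.
Conjugate update: add total count to the shape and total exposure to the rate, giving Gamma(52, 16).
Posterior mean = 52/16 = 13/4; prior mean = 5/9 = 5/9. Difference = 13/4 − 5/9 = 97/36.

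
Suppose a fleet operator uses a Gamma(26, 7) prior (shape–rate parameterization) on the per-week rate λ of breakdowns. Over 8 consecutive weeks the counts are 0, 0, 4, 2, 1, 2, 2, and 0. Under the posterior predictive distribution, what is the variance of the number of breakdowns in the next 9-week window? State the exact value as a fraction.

888/25

Total count: 0 + 0 + 4 + 2 + 1 + 2 + 2 + 0 = 11.
Total exposure: 8 weeks.
Conjugate update: add total count to the shape and total exposure to the rate, giving Gamma(37, 15).
The posterior predictive for a window of length T is Negative Binomial with variance T·α'·(β'+T)/β'² = 9·37·24/225 = 888/25.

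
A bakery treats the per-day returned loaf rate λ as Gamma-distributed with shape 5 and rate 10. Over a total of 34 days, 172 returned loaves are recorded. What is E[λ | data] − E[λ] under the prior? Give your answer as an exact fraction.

155/44

Total count 172 over total exposure 34 days.
Posterior: α' = 5 + 172 = 177, β' = 10 + 34 = 44.
Posterior mean = 177/44 = 177/44; prior mean = 5/10 = 1/2. Difference = 177/44 − 1/2 = 155/44.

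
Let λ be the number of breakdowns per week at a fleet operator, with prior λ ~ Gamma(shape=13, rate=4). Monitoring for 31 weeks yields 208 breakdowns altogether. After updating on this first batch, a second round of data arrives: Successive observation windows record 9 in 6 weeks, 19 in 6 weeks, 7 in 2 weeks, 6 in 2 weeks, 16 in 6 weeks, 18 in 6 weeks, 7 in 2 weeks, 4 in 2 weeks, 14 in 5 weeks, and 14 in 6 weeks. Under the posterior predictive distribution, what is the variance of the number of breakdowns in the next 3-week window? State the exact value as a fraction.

9045/676

Total count 208 over total exposure 31 weeks.
After the first batch: Gamma(13 + 208, 4 + 31) = Gamma(221, 35).
Total count: 9 + 19 + 7 + 6 + 16 + 18 + 7 + 4 + 14 + 14 = 114.
Total exposure: 6 + 6 + 2 + 2 + 6 + 6 + 2 + 2 + 5 + 6 = 43 weeks.
After the second batch: Gamma(221 + 114, 35 + 43) = Gamma(335, 78).
The posterior predictive for a window of length T is Negative Binomial with variance T·α'·(β'+T)/β'² = 3·335·81/6084 = 9045/676.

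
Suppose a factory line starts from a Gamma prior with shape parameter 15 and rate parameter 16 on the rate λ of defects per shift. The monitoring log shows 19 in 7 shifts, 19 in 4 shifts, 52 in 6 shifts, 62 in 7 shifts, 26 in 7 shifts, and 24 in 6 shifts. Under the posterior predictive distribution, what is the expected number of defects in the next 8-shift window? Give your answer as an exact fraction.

1736/53

Total count: 19 + 19 + 52 + 62 + 26 + 24 = 202.
Total exposure: 7 + 4 + 6 + 7 + 7 + 6 = 37 shifts.
Gamma(α, β) with Poisson data over total exposure Σt gives posterior Gamma(α+Σx, β+Σt) = Gamma(217, 53).
Predictive mean over an 8-shift window = T·E[λ|data] = 8·217/53 = 1736/53.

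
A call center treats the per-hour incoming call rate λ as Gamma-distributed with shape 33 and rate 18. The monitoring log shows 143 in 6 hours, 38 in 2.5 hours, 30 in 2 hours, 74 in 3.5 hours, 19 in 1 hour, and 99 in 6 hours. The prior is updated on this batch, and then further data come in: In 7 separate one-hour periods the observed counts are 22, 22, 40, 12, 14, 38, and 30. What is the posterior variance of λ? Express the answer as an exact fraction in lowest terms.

Total count: 143 + 38 + 30 + 74 + 19 + 99 = 403.
Total exposure: 6 + 2.5 + 2 + 3.5 + 1 + 6 = 21 hours.
After the first batch: Gamma(33 + 403, 18 + 21) = Gamma(436, 39).
Total count: 22 + 22 + 40 + 12 + 14 + 38 + 30 = 178.
Total exposure: 7 hours.
After the second batch: Gamma(436 + 178, 39 + 7) = Gamma(614, 46).
Posterior variance = α'/β'² = 614/2116 = 307/1058.

307/1058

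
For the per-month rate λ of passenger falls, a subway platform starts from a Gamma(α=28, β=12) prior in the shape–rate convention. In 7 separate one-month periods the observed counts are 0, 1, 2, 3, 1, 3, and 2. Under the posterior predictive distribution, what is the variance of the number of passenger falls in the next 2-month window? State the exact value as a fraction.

1680/361

Total count: 0 + 1 + 2 + 3 + 1 + 3 + 2 = 12.
Total exposure: 7 months.
Posterior: α' = 28 + 12 = 40, β' = 12 + 7 = 19.
The posterior predictive for a window of length T is Negative Binomial with variance T·α'·(β'+T)/β'² = 2·40·21/361 = 1680/361.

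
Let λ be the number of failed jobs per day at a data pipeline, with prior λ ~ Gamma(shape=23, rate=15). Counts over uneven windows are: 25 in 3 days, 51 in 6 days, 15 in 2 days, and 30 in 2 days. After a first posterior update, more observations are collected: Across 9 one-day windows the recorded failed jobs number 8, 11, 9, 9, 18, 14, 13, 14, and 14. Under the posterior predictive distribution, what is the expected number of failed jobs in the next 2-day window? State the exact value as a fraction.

Total count: 25 + 51 + 15 + 30 = 121.
Total exposure: 3 + 6 + 2 + 2 = 13 days.
After the first batch: Gamma(23 + 121, 15 + 13) = Gamma(144, 28).
Total count: 8 + 11 + 9 + 9 + 18 + 14 + 13 + 14 + 14 = 110.
Total exposure: 9 days.
After the second batch: Gamma(144 + 110, 28 + 9) = Gamma(254, 37).
Predictive mean over a 2-day window = T·E[λ|data] = 2·254/37 = 508/37.

508/37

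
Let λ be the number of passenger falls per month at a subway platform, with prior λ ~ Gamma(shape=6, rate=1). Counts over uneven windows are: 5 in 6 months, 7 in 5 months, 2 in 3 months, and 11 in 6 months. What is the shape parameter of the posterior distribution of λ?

Total count: 5 + 7 + 2 + 11 = 25.
Total exposure: 6 + 5 + 3 + 6 = 20 months.
By Gamma–Poisson conjugacy, the posterior is Gamma(α + Σx, β + Σt) = Gamma(6 + 25, 1 + 20) = Gamma(31, 21).

31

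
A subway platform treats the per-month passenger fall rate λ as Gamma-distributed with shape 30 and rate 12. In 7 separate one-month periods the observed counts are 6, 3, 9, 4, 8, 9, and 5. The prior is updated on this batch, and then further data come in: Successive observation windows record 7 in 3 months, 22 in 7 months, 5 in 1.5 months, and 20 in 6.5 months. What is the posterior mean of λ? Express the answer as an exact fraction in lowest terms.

128/37

Total count: 6 + 3 + 9 + 4 + 8 + 9 + 5 = 44.
Total exposure: 7 months.
After the first batch: Gamma(30 + 44, 12 + 7) = Gamma(74, 19).
Total count: 7 + 22 + 5 + 20 = 54.
Total exposure: 3 + 7 + 1.5 + 6.5 = 18 months.
After the second batch: Gamma(74 + 54, 19 + 18) = Gamma(128, 37).
Posterior mean = α'/β' = 128/37.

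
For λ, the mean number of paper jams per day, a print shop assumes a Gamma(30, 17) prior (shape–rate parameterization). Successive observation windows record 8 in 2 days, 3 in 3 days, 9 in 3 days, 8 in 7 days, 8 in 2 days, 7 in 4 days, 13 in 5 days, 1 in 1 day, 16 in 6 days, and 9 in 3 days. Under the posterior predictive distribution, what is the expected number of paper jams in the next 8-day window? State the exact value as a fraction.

896/53

Total count: 8 + 3 + 9 + 8 + 8 + 7 + 13 + 1 + 16 + 9 = 82.
Total exposure: 2 + 3 + 3 + 7 + 2 + 4 + 5 + 1 + 6 + 3 = 36 days.
Posterior: α' = 30 + 82 = 112, β' = 17 + 36 = 53.
Predictive mean over an 8-day window = T·E[λ|data] = 8·112/53 = 896/53.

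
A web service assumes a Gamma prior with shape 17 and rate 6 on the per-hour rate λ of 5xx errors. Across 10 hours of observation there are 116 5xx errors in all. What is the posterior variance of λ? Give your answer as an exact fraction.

Total count 116 over total exposure 10 hours.
Conjugate update: add total count to the shape and total exposure to the rate, giving Gamma(133, 16).
Posterior variance = α'/β'² = 133/256.

133/256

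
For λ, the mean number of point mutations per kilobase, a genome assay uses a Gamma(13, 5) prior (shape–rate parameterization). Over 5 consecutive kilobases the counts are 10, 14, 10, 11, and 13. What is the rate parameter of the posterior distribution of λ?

10

Total count: 10 + 14 + 10 + 11 + 13 = 58.
Total exposure: 5 kilobases.
Gamma(α, β) with Poisson data over total exposure Σt gives posterior Gamma(α+Σx, β+Σt) = Gamma(71, 10).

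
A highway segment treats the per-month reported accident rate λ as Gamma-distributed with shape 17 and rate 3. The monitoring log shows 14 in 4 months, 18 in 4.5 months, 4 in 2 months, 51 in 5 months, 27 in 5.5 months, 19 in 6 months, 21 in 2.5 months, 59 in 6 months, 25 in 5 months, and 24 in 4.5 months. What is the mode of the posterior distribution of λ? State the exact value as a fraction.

139/24

Total count: 14 + 18 + 4 + 51 + 27 + 19 + 21 + 59 + 25 + 24 = 262.
Total exposure: 4 + 4.5 + 2 + 5 + 5.5 + 6 + 2.5 + 6 + 5 + 4.5 = 45 months.
By Gamma–Poisson conjugacy, the posterior is Gamma(α + Σx, β + Σt) = Gamma(17 + 262, 3 + 45) = Gamma(279, 48).
Posterior mode = (α'−1)/β' = 278/48 = 139/24.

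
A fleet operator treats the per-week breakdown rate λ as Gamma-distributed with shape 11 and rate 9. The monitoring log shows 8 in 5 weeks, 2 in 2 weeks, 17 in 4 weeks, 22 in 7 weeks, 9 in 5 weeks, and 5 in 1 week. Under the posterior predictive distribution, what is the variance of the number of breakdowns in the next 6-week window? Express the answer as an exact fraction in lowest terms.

Total count: 8 + 2 + 17 + 22 + 9 + 5 = 63.
Total exposure: 5 + 2 + 4 + 7 + 5 + 1 = 24 weeks.
By Gamma–Poisson conjugacy, the posterior is Gamma(α + Σx, β + Σt) = Gamma(11 + 63, 9 + 24) = Gamma(74, 33).
The posterior predictive for a window of length T is Negative Binomial with variance T·α'·(β'+T)/β'² = 6·74·39/1089 = 1924/121.

1924/121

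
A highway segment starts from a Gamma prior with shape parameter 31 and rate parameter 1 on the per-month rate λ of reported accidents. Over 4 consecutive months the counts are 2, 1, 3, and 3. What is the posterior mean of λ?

8

Total count: 2 + 1 + 3 + 3 = 9.
Total exposure: 4 months.
By Gamma–Poisson conjugacy, the posterior is Gamma(α + Σx, β + Σt) = Gamma(31 + 9, 1 + 4) = Gamma(40, 5).
Posterior mean = α'/β' = 40/5 = 8.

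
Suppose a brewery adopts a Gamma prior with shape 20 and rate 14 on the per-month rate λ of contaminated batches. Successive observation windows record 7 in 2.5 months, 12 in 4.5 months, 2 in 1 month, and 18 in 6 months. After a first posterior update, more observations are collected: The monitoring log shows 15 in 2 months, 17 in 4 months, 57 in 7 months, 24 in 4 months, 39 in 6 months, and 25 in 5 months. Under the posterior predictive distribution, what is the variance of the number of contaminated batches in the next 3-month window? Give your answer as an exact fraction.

10443/784

Total count: 7 + 12 + 2 + 18 = 39.
Total exposure: 2.5 + 4.5 + 1 + 6 = 14 months.
After the first batch: Gamma(20 + 39, 14 + 14) = Gamma(59, 28).
Total count: 15 + 17 + 57 + 24 + 39 + 25 = 177.
Total exposure: 2 + 4 + 7 + 4 + 6 + 5 = 28 months.
After the second batch: Gamma(59 + 177, 28 + 28) = Gamma(236, 56).
The posterior predictive for a window of length T is Negative Binomial with variance T·α'·(β'+T)/β'² = 3·236·59/3136 = 10443/784.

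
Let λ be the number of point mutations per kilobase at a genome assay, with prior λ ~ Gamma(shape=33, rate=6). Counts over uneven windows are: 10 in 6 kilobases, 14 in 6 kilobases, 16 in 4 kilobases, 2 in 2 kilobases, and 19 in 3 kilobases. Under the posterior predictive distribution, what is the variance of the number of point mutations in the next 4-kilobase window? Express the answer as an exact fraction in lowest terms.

Total count: 10 + 14 + 16 + 2 + 19 = 61.
Total exposure: 6 + 6 + 4 + 2 + 3 = 21 kilobases.
Posterior: α' = 33 + 61 = 94, β' = 6 + 21 = 27.
The posterior predictive for a window of length T is Negative Binomial with variance T·α'·(β'+T)/β'² = 4·94·31/729 = 11656/729.

11656/729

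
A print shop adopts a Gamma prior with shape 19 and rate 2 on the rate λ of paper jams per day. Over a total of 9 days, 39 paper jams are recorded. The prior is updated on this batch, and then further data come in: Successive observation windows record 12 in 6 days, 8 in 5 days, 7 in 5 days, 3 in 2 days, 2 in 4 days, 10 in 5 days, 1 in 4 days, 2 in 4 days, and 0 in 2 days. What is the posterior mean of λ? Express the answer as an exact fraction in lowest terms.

103/48

Total count 39 over total exposure 9 days.
After the first batch: Gamma(19 + 39, 2 + 9) = Gamma(58, 11).
Total count: 12 + 8 + 7 + 3 + 2 + 10 + 1 + 2 + 0 = 45.
Total exposure: 6 + 5 + 5 + 2 + 4 + 5 + 4 + 4 + 2 = 37 days.
After the second batch: Gamma(58 + 45, 11 + 37) = Gamma(103, 48).
Posterior mean = α'/β' = 103/48.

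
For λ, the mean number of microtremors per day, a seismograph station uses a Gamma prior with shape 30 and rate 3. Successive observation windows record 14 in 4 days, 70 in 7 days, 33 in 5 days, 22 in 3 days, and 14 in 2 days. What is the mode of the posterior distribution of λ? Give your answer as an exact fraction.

91/12

Total count: 14 + 70 + 33 + 22 + 14 = 153.
Total exposure: 4 + 7 + 5 + 3 + 2 = 21 days.
By Gamma–Poisson conjugacy, the posterior is Gamma(α + Σx, β + Σt) = Gamma(30 + 153, 3 + 21) = Gamma(183, 24).
Posterior mode = (α'−1)/β' = 182/24 = 91/12.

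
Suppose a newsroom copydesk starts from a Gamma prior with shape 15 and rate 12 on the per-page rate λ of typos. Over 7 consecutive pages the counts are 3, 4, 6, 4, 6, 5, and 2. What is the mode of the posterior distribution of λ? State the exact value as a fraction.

44/19

Total count: 3 + 4 + 6 + 4 + 6 + 5 + 2 = 30.
Total exposure: 7 pages.
Posterior: α' = 15 + 30 = 45, β' = 12 + 7 = 19.
Posterior mode = (α'−1)/β' = 44/19.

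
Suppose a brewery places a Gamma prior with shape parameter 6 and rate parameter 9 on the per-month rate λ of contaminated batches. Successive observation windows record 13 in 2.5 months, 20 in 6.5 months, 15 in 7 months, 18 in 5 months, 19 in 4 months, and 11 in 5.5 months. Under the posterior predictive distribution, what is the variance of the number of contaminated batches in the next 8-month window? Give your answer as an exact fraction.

Total count: 13 + 20 + 15 + 18 + 19 + 11 = 96.
Total exposure: 2.5 + 6.5 + 7 + 5 + 4 + 5.5 = 30.5 months.
Gamma(α, β) with Poisson data over total exposure Σt gives posterior Gamma(α+Σx, β+Σt) = Gamma(102, 79/2).
The posterior predictive for a window of length T is Negative Binomial with variance T·α'·(β'+T)/β'² = 8·102·(95/2)/(6241/4) = 155040/6241.

155040/6241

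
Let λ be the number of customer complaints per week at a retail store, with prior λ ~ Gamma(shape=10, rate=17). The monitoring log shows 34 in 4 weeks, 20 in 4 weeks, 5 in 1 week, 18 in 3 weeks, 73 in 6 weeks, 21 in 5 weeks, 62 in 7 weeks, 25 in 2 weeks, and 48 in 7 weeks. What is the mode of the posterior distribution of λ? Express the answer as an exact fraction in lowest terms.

45/8

Total count: 34 + 20 + 5 + 18 + 73 + 21 + 62 + 25 + 48 = 306.
Total exposure: 4 + 4 + 1 + 3 + 6 + 5 + 7 + 2 + 7 = 39 weeks.
The Gamma prior is conjugate for the Poisson rate, so λ | data ~ Gamma(10+306, 17+39) = Gamma(316, 56).
Posterior mode = (α'−1)/β' = 315/56 = 45/8.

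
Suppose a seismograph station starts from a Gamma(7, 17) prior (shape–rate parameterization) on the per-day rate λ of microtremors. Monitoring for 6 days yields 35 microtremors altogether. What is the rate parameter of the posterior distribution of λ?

Total count 35 over total exposure 6 days.
Conjugate update: add total count to the shape and total exposure to the rate, giving Gamma(42, 23).

23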